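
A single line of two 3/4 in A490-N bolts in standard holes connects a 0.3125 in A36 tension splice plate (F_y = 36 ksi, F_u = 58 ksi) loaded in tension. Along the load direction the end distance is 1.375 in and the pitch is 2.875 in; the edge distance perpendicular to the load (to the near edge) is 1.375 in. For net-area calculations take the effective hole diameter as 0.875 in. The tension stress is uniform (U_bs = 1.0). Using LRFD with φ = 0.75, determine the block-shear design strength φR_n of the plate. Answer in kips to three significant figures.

Shear plane L_v = 1.375 + 1·2.875 = 4.25 in; A_gv = 4.25 × 0.3125 = 1.328 in².
A_nv = (4.25 − 1.5·0.875) × 0.3125 = 0.918 in².
A_nt = (1.375 − 0.5·0.875) × 0.3125 = 0.293 in².
0.6 F_u A_nv = 31.95 kips; 0.6 F_y A_gv = 28.69 kips → shear yielding governs the shear term.
R_n = 28.69 + 1.0 × 58 × 0.293 = 45.68 kips.
Design strength φR_n = 0.75 × 45.68 = 34.3 kips.

34.3 kips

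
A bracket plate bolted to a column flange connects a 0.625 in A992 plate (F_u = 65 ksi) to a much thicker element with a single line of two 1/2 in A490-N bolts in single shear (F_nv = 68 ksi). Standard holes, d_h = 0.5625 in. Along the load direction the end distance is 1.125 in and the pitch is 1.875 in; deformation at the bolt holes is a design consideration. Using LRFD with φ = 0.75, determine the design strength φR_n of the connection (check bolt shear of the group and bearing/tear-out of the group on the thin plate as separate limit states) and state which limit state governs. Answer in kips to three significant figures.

Bolt shear: A_b = π·0.5²/4 = 0.1963 in²; R_n = 68 × 0.1963 × 2 × 1 = 26.7 kips → 0.75 × 26.7 = 20 kips.
Bearing (1.2 l_c t F_u ≤ 2.4 d t F_u): upper limit = 2.4·0.5·0.625·65 = 48.75 kips.
  Edge l_c = 1.125 − 0.5625/2 = 0.8438 → r_n = 41.13 kips; interior l_c = 1.875 − 0.5625 = 1.312 → r_n = 48.75 kips.
  R_n,bearing = 1·41.13 + 1·48.75 = 89.88 kips → 0.75 × 89.88 = 67.4 kips.
Bolt shear governs: 20 kips.

20 kips (bolt shear governs)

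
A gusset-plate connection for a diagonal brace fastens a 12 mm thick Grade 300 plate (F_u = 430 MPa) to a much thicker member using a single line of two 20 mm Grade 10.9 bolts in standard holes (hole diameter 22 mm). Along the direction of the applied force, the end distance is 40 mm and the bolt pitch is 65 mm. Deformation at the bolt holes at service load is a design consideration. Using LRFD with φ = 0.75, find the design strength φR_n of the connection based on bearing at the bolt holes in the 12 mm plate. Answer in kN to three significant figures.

Per bolt r_n = 1.2 l_c t F_u ≤ 2.4 d t F_u; upper limit = 2.4 × 20 × 12 × 430 / 1000 = 247.7 kN.
Edge bolt: l_c = 40 − 22/2 = 29 mm → 1.2 × 29 × 12 × 430 / 1000 = 179.6 → r_n = 179.6 kN.
Interior bolts: l_c = 65 − 22 = 43 mm → 1.2 × 43 × 12 × 430 / 1000 = 266.3 → r_n = 247.7 kN.
R_n = 1 × 179.6 + 1 × 247.7 = 427.2 kN.
Design strength φR_n = 0.75 × 427.2 = 320 kN.

320 kN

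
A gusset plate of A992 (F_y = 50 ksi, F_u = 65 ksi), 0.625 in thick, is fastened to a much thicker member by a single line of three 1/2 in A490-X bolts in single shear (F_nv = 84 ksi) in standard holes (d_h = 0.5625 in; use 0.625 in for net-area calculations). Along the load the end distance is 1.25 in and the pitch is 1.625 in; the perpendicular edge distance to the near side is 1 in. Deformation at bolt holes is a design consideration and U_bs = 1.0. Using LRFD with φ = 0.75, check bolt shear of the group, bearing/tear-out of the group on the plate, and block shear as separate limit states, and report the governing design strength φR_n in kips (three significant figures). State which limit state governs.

37.1 kips (bolt shear governs)

Bolt shear: A_b = π·0.5²/4 = 0.1963 in²; R_n = 84 × 0.1963 × 3 × 1 = 49.48 kips → 0.75 × 49.48 = 37.1 kips.
Bearing: edge l_c = 0.9688, r_n = 47.23 kips; interior l_c = 1.062, r_n = 48.75 kips; R_n = 47.23 + 2·48.75 = 144.7 kips → 109 kips.
Block shear: A_gv = 2.812, A_nv = 1.836, A_nt = 0.4297 in²; R_n = min(0.6F_uA_nv, 0.6F_yA_gv) + U_bs·F_u·A_nt = 99.53 kips → 74.6 kips.
Bolt shear governs: 37.1 kips.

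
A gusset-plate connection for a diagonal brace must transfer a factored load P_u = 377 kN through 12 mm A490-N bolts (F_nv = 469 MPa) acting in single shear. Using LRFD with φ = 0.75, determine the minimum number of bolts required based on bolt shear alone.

10 bolts

A_b = π·12²/4 = 113.1 mm².
Per-bolt design strength φR_n = 0.75 × 469 × 113.1 × 1 / 1000 = 39.78 kN.
n ≥ 377 / 39.78 = 9.477 → use 10 bolts.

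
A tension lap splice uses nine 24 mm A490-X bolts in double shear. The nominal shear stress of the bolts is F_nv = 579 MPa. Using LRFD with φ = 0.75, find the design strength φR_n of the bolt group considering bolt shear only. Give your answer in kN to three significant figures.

3540 kN

A_b = π × 24² / 4 = 452.4 mm².
R_n = F_nv · A_b · n · n_s = 579 × 452.4 × 9 × 2 / 1000 = 4715 kN.
Design strength φR_n = 0.75 × 4715 = 3540 kN.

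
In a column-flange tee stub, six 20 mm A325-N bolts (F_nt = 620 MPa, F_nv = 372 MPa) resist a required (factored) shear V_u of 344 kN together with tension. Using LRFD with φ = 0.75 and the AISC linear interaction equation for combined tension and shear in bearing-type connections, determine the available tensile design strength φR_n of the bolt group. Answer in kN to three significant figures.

A_b = π·20²/4 = 314.2 mm²; f_rv = 344 × 1000 / (6 × 314.2) = 182.5 MPa.
F'_nt = 1.3 F_nt − (F_nt / φF_nv) f_rv = 1.3·620 − (620/(0.75·372))·182.5 = 400.4 MPa, capped at F_nt → F'_nt = 400.4 MPa.
R_n = F'_nt · A_b · n = 400.4 × 314.2 × 6 / 1000 = 754.8 kN.
Design strength φR_n = 0.75 × 754.8 = 566 kN.

566 kN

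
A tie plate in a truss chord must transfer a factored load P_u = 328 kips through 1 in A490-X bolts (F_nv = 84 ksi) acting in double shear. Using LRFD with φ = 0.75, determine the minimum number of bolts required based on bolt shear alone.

A_b = π·1²/4 = 0.7854 in².
Per-bolt design strength φR_n = 0.75 × 84 × 0.7854 × 2 = 98.96 kips.
n ≥ 328 / 98.96 = 3.314 → use 4 bolts.

4 bolts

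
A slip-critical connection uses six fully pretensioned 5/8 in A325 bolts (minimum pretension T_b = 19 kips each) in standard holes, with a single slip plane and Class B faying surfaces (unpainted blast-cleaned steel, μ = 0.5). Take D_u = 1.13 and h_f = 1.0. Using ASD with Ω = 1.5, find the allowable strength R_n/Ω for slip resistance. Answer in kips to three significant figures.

42.9 kips

R_n = μ · D_u · h_f · T_b · n_s · n_b = 0.5 × 1.13 × 1.0 × 19 × 1 × 6 = 64.41 kips.
Allowable strength R_n/Ω = 64.41 / 1.5 = 42.9 kips.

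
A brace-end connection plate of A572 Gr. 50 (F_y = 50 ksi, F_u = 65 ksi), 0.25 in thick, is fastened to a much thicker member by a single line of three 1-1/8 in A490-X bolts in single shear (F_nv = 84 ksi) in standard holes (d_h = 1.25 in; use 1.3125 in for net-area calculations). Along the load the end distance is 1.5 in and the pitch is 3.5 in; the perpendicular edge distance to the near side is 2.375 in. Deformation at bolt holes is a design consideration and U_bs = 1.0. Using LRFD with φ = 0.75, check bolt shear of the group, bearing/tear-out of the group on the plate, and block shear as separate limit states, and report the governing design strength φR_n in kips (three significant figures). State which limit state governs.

59.1 kips (block shear governs)

Bolt shear: A_b = π·1.125²/4 = 0.994 in²; R_n = 84 × 0.994 × 3 × 1 = 250.5 kips → 0.75 × 250.5 = 188 kips.
Bearing: edge l_c = 0.875, r_n = 17.06 kips; interior l_c = 2.25, r_n = 43.87 kips; R_n = 17.06 + 2·43.87 = 104.8 kips → 78.6 kips.
Block shear: A_gv = 2.125, A_nv = 1.305, A_nt = 0.4297 in²; R_n = min(0.6F_uA_nv, 0.6F_yA_gv) + U_bs·F_u·A_nt = 78.81 kips → 59.1 kips.
Block shear governs: 59.1 kips.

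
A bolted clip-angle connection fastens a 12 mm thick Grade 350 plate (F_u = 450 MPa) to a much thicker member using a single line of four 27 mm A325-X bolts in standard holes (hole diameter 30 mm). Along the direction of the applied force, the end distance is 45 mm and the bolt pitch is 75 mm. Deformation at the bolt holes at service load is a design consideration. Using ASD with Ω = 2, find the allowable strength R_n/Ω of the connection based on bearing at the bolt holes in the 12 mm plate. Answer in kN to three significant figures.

Per bolt r_n = 1.2 l_c t F_u ≤ 2.4 d t F_u; upper limit = 2.4 × 27 × 12 × 450 / 1000 = 349.9 kN.
Edge bolt: l_c = 45 − 30/2 = 30 mm → 1.2 × 30 × 12 × 450 / 1000 = 194.4 → r_n = 194.4 kN.
Interior bolts: l_c = 75 − 30 = 45 mm → 1.2 × 45 × 12 × 450 / 1000 = 291.6 → r_n = 291.6 kN.
R_n = 1 × 194.4 + 3 × 291.6 = 1069 kN.
Allowable strength R_n/Ω = 1069 / 2 = 535 kN.

535 kN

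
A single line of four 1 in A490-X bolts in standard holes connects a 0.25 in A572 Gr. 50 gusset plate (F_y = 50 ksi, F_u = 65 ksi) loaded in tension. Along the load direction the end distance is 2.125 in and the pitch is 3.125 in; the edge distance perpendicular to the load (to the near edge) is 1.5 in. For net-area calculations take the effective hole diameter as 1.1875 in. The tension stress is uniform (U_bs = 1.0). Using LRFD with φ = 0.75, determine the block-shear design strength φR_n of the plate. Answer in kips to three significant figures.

64.7 kips

Shear plane L_v = 2.125 + 3·3.125 = 11.5 in; A_gv = 11.5 × 0.25 = 2.875 in².
A_nv = (11.5 − 3.5·1.1875) × 0.25 = 1.836 in².
A_nt = (1.5 − 0.5·1.1875) × 0.25 = 0.2266 in².
0.6 F_u A_nv = 71.6 kips; 0.6 F_y A_gv = 86.25 kips → shear rupture governs the shear term.
R_n = 71.6 + 1.0 × 65 × 0.2266 = 86.33 kips.
Design strength φR_n = 0.75 × 86.33 = 64.7 kips.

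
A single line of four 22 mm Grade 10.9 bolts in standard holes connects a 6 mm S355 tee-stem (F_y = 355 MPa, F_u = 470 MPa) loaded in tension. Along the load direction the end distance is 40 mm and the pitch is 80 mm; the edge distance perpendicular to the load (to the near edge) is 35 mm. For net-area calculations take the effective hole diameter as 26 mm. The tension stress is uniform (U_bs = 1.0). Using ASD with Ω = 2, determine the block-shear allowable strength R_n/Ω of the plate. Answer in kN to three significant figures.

191 kN

Shear plane L_v = 40 + 3·80 = 280 mm; A_gv = 280 × 6 = 1680 mm².
A_nv = (280 − 3.5·26) × 6 = 1134 mm².
A_nt = (35 − 0.5·26) × 6 = 132 mm².
0.6 F_u A_nv = 319.8 kN; 0.6 F_y A_gv = 357.8 kN → shear rupture governs the shear term.
R_n = 319.8 + 1.0 × 470 × 132 / 1000 = 381.8 kN.
Allowable strength R_n/Ω = 381.8 / 2 = 191 kN.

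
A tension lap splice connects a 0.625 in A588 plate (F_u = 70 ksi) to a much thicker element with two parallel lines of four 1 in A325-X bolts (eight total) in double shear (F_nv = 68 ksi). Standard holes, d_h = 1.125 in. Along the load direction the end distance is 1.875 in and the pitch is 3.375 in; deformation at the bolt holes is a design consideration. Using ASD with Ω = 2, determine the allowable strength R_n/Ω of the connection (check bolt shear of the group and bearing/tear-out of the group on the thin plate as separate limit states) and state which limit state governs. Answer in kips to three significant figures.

384 kips (bearing governs)

Bolt shear: A_b = π·1²/4 = 0.7854 in²; R_n = 68 × 0.7854 × 8 × 2 = 854.5 kips → 854.5 / 2 = 427 kips.
Bearing (1.2 l_c t F_u ≤ 2.4 d t F_u): upper limit = 2.4·1·0.625·70 = 105 kips.
  Edge l_c = 1.875 − 1.125/2 = 1.312 → r_n = 68.91 kips; interior l_c = 3.375 − 1.125 = 2.25 → r_n = 105 kips.
  R_n,bearing = 2·68.91 + 6·105 = 767.8 kips → 767.8 / 2 = 384 kips.
Bearing governs: 384 kips.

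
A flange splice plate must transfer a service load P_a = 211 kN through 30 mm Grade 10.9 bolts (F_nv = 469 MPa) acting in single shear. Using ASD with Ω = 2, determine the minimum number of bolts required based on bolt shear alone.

A_b = π·30²/4 = 706.9 mm².
Per-bolt allowable strength R_n/Ω = 469 × 706.9 × 1 / 1000 / 2 = 165.8 kN.
n ≥ 211 / 165.8 = 1.273 → use 2 bolts.

2 bolts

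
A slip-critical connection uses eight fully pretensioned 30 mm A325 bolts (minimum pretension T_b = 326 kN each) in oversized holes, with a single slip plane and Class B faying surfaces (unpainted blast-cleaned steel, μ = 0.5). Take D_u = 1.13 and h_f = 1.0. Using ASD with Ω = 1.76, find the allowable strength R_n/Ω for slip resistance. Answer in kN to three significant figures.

R_n = μ · D_u · h_f · T_b · n_s · n_b = 0.5 × 1.13 × 1.0 × 326 × 1 × 8 = 1474 kN.
Allowable strength R_n/Ω = 1474 / 1.76 = 837 kN.

837 kN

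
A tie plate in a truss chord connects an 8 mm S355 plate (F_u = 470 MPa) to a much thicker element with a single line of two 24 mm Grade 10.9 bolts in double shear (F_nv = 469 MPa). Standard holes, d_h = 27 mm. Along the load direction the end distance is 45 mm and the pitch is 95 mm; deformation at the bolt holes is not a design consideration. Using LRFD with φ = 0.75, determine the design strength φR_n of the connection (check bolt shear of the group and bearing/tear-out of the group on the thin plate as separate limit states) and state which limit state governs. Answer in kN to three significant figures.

336 kN (bearing governs)

Bolt shear: A_b = π·24²/4 = 452.4 mm²; R_n = 469 × 452.4 × 2 × 2 / 1000 = 848.7 kN → 0.75 × 848.7 = 637 kN.
Bearing (1.5 l_c t F_u ≤ 3.0 d t F_u): upper limit = 3.0·24·8·470 / 1000 = 270.7 kN.
  Edge l_c = 45 − 27/2 = 31.5 → r_n = 177.7 kN; interior l_c = 95 − 27 = 68 → r_n = 270.7 kN.
  R_n,bearing = 1·177.7 + 1·270.7 = 448.4 kN → 0.75 × 448.4 = 336 kN.
Bearing governs: 336 kN.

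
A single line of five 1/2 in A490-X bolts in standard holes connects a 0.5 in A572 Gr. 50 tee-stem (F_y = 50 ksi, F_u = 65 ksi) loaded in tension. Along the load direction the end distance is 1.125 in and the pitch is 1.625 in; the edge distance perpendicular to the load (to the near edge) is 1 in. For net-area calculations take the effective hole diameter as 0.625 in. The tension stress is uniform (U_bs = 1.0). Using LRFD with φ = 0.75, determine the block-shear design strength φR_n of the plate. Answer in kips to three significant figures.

Shear plane L_v = 1.125 + 4·1.625 = 7.625 in; A_gv = 7.625 × 0.5 = 3.812 in².
A_nv = (7.625 − 4.5·0.625) × 0.5 = 2.406 in².
A_nt = (1 − 0.5·0.625) × 0.5 = 0.3438 in².
0.6 F_u A_nv = 93.84 kips; 0.6 F_y A_gv = 114.4 kips → shear rupture governs the shear term.
R_n = 93.84 + 1.0 × 65 × 0.3438 = 116.2 kips.
Design strength φR_n = 0.75 × 116.2 = 87.1 kips.

87.1 kips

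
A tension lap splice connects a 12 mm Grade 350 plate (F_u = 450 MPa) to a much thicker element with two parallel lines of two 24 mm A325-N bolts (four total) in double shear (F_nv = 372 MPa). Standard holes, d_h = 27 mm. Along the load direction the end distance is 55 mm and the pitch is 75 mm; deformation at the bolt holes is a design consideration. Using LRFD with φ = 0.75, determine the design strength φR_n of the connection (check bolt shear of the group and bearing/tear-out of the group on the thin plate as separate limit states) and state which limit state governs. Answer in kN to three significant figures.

870 kN (bearing governs)

Bolt shear: A_b = π·24²/4 = 452.4 mm²; R_n = 372 × 452.4 × 4 × 2 / 1000 = 1346 kN → 0.75 × 1346 = 1010 kN.
Bearing (1.2 l_c t F_u ≤ 2.4 d t F_u): upper limit = 2.4·24·12·450 / 1000 = 311 kN.
  Edge l_c = 55 − 27/2 = 41.5 → r_n = 268.9 kN; interior l_c = 75 − 27 = 48 → r_n = 311 kN.
  R_n,bearing = 2·268.9 + 2·311 = 1160 kN → 0.75 × 1160 = 870 kN.
Bearing governs: 870 kN.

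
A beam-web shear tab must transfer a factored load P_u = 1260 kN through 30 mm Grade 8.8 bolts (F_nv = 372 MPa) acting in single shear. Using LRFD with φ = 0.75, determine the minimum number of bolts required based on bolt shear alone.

A_b = π·30²/4 = 706.9 mm².
Per-bolt design strength φR_n = 0.75 × 372 × 706.9 × 1 / 1000 = 197.2 kN.
n ≥ 1260 / 197.2 = 6.389 → use 7 bolts.

7 bolts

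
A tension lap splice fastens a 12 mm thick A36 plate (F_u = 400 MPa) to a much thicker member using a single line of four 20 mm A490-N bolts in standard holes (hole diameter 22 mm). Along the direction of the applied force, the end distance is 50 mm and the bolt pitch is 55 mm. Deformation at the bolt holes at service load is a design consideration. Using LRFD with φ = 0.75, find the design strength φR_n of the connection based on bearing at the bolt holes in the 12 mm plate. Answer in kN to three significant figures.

596 kN

Per bolt r_n = 1.2 l_c t F_u ≤ 2.4 d t F_u; upper limit = 2.4 × 20 × 12 × 400 / 1000 = 230.4 kN.
Edge bolt: l_c = 50 − 22/2 = 39 mm → 1.2 × 39 × 12 × 400 / 1000 = 224.6 → r_n = 224.6 kN.
Interior bolts: l_c = 55 − 22 = 33 mm → 1.2 × 33 × 12 × 400 / 1000 = 190.1 → r_n = 190.1 kN.
R_n = 1 × 224.6 + 3 × 190.1 = 794.9 kN.
Design strength φR_n = 0.75 × 794.9 = 596 kN.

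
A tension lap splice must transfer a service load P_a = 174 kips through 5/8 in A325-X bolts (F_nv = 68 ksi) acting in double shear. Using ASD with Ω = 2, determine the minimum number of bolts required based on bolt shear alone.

A_b = π·0.625²/4 = 0.3068 in².
Per-bolt allowable strength R_n/Ω = 68 × 0.3068 × 2 / 2 = 20.86 kips.
n ≥ 174 / 20.86 = 8.34 → use 9 bolts.

9 bolts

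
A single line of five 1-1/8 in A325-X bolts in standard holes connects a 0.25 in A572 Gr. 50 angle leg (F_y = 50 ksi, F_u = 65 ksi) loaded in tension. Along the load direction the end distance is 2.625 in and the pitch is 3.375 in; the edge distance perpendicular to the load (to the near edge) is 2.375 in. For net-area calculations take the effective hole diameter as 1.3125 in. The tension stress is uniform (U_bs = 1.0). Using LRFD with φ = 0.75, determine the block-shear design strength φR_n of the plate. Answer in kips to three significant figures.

Shear plane L_v = 2.625 + 4·3.375 = 16.12 in; A_gv = 16.12 × 0.25 = 4.031 in².
A_nv = (16.12 − 4.5·1.3125) × 0.25 = 2.555 in².
A_nt = (2.375 − 0.5·1.3125) × 0.25 = 0.4297 in².
0.6 F_u A_nv = 99.63 kips; 0.6 F_y A_gv = 120.9 kips → shear rupture governs the shear term.
R_n = 99.63 + 1.0 × 65 × 0.4297 = 127.6 kips.
Design strength φR_n = 0.75 × 127.6 = 95.7 kips.

95.7 kips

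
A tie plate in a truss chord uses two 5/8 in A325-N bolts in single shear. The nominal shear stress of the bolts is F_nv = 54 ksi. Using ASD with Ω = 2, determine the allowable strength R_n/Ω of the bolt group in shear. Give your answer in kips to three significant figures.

16.6 kips

A_b = π × 0.625² / 4 = 0.3068 in².
R_n = F_nv · A_b · n · n_s = 54 × 0.3068 × 2 × 1 = 33.13 kips.
Allowable strength R_n/Ω = 33.13 / 2 = 16.6 kips.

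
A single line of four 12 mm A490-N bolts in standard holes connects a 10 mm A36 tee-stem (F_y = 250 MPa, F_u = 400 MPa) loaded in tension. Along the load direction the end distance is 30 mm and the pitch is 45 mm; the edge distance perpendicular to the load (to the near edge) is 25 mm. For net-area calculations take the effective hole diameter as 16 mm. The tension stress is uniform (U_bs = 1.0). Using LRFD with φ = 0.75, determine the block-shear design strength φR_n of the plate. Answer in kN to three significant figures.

Shear plane L_v = 30 + 3·45 = 165 mm; A_gv = 165 × 10 = 1650 mm².
A_nv = (165 − 3.5·16) × 10 = 1090 mm².
A_nt = (25 − 0.5·16) × 10 = 170 mm².
0.6 F_u A_nv = 261.6 kN; 0.6 F_y A_gv = 247.5 kN → shear yielding governs the shear term.
R_n = 247.5 + 1.0 × 400 × 170 / 1000 = 315.5 kN.
Design strength φR_n = 0.75 × 315.5 = 237 kN.

237 kN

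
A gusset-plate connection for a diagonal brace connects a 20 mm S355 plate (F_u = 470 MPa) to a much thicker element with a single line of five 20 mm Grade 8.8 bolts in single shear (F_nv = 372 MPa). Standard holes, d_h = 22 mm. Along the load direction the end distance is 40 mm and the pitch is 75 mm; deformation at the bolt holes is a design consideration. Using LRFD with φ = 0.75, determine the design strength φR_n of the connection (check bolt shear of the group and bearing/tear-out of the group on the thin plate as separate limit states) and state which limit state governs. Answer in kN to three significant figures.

Bolt shear: A_b = π·20²/4 = 314.2 mm²; R_n = 372 × 314.2 × 5 × 1 / 1000 = 584.3 kN → 0.75 × 584.3 = 438 kN.
Bearing (1.2 l_c t F_u ≤ 2.4 d t F_u): upper limit = 2.4·20·20·470 / 1000 = 451.2 kN.
  Edge l_c = 40 − 22/2 = 29 → r_n = 327.1 kN; interior l_c = 75 − 22 = 53 → r_n = 451.2 kN.
  R_n,bearing = 1·327.1 + 4·451.2 = 2132 kN → 0.75 × 2132 = 1600 kN.
Bolt shear governs: 438 kN.

438 kN (bolt shear governs)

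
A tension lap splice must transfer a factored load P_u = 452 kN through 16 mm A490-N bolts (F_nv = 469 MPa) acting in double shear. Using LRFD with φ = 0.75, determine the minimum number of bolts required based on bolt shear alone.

4 bolts

A_b = π·16²/4 = 201.1 mm².
Per-bolt design strength φR_n = 0.75 × 469 × 201.1 × 2 / 1000 = 141.4 kN.
n ≥ 452 / 141.4 = 3.196 → use 4 bolts.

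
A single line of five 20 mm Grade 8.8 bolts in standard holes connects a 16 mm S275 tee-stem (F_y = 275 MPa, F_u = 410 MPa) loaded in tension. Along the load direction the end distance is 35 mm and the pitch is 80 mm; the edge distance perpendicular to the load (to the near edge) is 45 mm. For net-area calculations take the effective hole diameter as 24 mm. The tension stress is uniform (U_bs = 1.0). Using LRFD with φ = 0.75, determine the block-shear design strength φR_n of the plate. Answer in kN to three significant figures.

865 kN

Shear plane L_v = 35 + 4·80 = 355 mm; A_gv = 355 × 16 = 5680 mm².
A_nv = (355 − 4.5·24) × 16 = 3952 mm².
A_nt = (45 − 0.5·24) × 16 = 528 mm².
0.6 F_u A_nv = 972.2 kN; 0.6 F_y A_gv = 937.2 kN → shear yielding governs the shear term.
R_n = 937.2 + 1.0 × 410 × 528 / 1000 = 1154 kN.
Design strength φR_n = 0.75 × 1154 = 865 kN.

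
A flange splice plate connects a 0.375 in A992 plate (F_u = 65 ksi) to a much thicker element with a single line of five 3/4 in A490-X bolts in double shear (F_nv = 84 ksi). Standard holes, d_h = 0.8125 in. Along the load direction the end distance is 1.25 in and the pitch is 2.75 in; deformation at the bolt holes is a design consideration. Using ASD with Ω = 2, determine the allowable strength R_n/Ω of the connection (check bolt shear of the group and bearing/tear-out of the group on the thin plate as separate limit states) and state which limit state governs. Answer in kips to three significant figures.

Bolt shear: A_b = π·0.75²/4 = 0.4418 in²; R_n = 84 × 0.4418 × 5 × 2 = 371.1 kips → 371.1 / 2 = 186 kips.
Bearing (1.2 l_c t F_u ≤ 2.4 d t F_u): upper limit = 2.4·0.75·0.375·65 = 43.87 kips.
  Edge l_c = 1.25 − 0.8125/2 = 0.8438 → r_n = 24.68 kips; interior l_c = 2.75 − 0.8125 = 1.938 → r_n = 43.87 kips.
  R_n,bearing = 1·24.68 + 4·43.87 = 200.2 kips → 200.2 / 2 = 100 kips.
Bearing governs: 100 kips.

100 kips (bearing governs)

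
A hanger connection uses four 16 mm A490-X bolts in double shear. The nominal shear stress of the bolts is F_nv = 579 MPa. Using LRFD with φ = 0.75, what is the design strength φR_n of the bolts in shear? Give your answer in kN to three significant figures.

A_b = π × 16² / 4 = 201.1 mm².
R_n = F_nv · A_b · n · n_s = 579 × 201.1 × 4 × 2 / 1000 = 931.3 kN.
Design strength φR_n = 0.75 × 931.3 = 698 kN.

698 kN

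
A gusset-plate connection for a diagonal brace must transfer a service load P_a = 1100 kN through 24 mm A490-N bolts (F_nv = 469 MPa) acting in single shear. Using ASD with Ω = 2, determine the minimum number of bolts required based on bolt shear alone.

11 bolts

A_b = π·24²/4 = 452.4 mm².
Per-bolt allowable strength R_n/Ω = 469 × 452.4 × 1 / 1000 / 2 = 106.1 kN.
n ≥ 1100 / 106.1 = 10.37 → use 11 bolts.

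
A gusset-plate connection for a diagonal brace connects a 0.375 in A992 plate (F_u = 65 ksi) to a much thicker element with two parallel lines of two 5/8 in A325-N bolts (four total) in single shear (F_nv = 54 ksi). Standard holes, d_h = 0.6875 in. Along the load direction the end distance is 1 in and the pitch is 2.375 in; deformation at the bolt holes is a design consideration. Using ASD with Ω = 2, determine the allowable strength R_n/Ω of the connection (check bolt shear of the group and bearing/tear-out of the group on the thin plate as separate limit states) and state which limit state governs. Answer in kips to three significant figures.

33.1 kips (bolt shear governs)

Bolt shear: A_b = π·0.625²/4 = 0.3068 in²; R_n = 54 × 0.3068 × 4 × 1 = 66.27 kips → 66.27 / 2 = 33.1 kips.
Bearing (1.2 l_c t F_u ≤ 2.4 d t F_u): upper limit = 2.4·0.625·0.375·65 = 36.56 kips.
  Edge l_c = 1 − 0.6875/2 = 0.6562 → r_n = 19.2 kips; interior l_c = 2.375 − 0.6875 = 1.688 → r_n = 36.56 kips.
  R_n,bearing = 2·19.2 + 2·36.56 = 111.5 kips → 111.5 / 2 = 55.8 kips.
Bolt shear governs: 33.1 kips.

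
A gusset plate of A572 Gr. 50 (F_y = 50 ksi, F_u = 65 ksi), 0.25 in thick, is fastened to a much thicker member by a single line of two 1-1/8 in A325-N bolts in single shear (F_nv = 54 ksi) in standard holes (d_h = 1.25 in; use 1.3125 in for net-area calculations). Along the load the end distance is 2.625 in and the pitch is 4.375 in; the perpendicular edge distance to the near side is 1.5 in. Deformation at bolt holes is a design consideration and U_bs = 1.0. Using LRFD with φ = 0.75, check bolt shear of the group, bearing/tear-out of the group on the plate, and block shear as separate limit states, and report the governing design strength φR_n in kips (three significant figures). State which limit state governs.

47.1 kips (block shear governs)

Bolt shear: A_b = π·1.125²/4 = 0.994 in²; R_n = 54 × 0.994 × 2 × 1 = 107.4 kips → 0.75 × 107.4 = 80.5 kips.
Bearing: edge l_c = 2, r_n = 39 kips; interior l_c = 3.125, r_n = 43.87 kips; R_n = 39 + 1·43.87 = 82.88 kips → 62.2 kips.
Block shear: A_gv = 1.75, A_nv = 1.258, A_nt = 0.2109 in²; R_n = min(0.6F_uA_nv, 0.6F_yA_gv) + U_bs·F_u·A_nt = 62.77 kips → 47.1 kips.
Block shear governs: 47.1 kips.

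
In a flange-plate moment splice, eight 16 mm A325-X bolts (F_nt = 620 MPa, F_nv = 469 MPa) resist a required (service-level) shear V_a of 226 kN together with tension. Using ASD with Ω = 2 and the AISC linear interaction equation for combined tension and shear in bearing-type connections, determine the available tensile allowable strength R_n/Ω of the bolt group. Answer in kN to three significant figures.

349 kN

A_b = π·16²/4 = 201.1 mm²; f_rv = 226 × 1000 / (8 × 201.1) = 140.5 MPa.
F'_nt = 1.3 F_nt − (Ω F_nt / F_nv) f_rv = 1.3·620 − (2·620/469)·140.5 = 434.5 MPa, capped at F_nt → F'_nt = 434.5 MPa.
R_n = F'_nt · A_b · n = 434.5 × 201.1 × 8 / 1000 = 698.9 kN.
Allowable strength R_n/Ω = 698.9 / 2 = 349 kN.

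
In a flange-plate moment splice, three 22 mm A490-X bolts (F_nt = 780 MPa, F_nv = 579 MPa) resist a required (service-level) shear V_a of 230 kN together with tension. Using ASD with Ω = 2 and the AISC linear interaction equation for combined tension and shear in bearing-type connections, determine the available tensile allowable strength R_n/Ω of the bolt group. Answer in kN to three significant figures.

A_b = π·22²/4 = 380.1 mm²; f_rv = 230 × 1000 / (3 × 380.1) = 201.7 MPa.
F'_nt = 1.3 F_nt − (Ω F_nt / F_nv) f_rv = 1.3·780 − (2·780/579)·201.7 = 470.6 MPa, capped at F_nt → F'_nt = 470.6 MPa.
R_n = F'_nt · A_b · n = 470.6 × 380.1 × 3 / 1000 = 536.7 kN.
Allowable strength R_n/Ω = 536.7 / 2 = 268 kN.

268 kN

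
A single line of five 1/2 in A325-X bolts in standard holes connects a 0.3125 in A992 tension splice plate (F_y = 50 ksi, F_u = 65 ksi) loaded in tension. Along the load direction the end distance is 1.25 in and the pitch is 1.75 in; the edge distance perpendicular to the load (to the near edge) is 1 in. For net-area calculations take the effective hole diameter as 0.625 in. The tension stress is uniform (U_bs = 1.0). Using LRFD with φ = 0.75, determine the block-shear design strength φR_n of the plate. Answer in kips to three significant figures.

Shear plane L_v = 1.25 + 4·1.75 = 8.25 in; A_gv = 8.25 × 0.3125 = 2.578 in².
A_nv = (8.25 − 4.5·0.625) × 0.3125 = 1.699 in².
A_nt = (1 − 0.5·0.625) × 0.3125 = 0.2148 in².
0.6 F_u A_nv = 66.27 kips; 0.6 F_y A_gv = 77.34 kips → shear rupture governs the shear term.
R_n = 66.27 + 1.0 × 65 × 0.2148 = 80.23 kips.
Design strength φR_n = 0.75 × 80.23 = 60.2 kips.

60.2 kips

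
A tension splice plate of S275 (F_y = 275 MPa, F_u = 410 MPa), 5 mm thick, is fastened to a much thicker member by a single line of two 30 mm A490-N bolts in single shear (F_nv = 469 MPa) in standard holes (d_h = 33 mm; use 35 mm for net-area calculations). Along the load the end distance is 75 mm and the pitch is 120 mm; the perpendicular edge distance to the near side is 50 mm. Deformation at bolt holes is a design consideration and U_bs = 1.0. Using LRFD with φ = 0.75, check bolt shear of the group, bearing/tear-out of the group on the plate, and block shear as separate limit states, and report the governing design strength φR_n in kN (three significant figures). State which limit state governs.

171 kN (block shear governs)

Bolt shear: A_b = π·30²/4 = 706.9 mm²; R_n = 469 × 706.9 × 2 × 1 / 1000 = 663 kN → 0.75 × 663 = 497 kN.
Bearing: edge l_c = 58.5, r_n = 143.9 kN; interior l_c = 87, r_n = 147.6 kN; R_n = 143.9 + 1·147.6 = 291.5 kN → 219 kN.
Block shear: A_gv = 975, A_nv = 712.5, A_nt = 162.5 mm²; R_n = min(0.6F_uA_nv, 0.6F_yA_gv) + U_bs·F_u·A_nt = 227.5 kN → 171 kN.
Block shear governs: 171 kN.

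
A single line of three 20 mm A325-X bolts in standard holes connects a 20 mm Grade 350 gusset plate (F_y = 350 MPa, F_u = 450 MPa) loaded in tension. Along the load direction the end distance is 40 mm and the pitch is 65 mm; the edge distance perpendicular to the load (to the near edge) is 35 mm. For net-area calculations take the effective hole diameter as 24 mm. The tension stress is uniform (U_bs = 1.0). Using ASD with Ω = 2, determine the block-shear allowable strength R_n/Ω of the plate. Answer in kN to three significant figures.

400 kN

Shear plane L_v = 40 + 2·65 = 170 mm; A_gv = 170 × 20 = 3400 mm².
A_nv = (170 − 2.5·24) × 20 = 2200 mm².
A_nt = (35 − 0.5·24) × 20 = 460 mm².
0.6 F_u A_nv = 594 kN; 0.6 F_y A_gv = 714 kN → shear rupture governs the shear term.
R_n = 594 + 1.0 × 450 × 460 / 1000 = 801 kN.
Allowable strength R_n/Ω = 801 / 2 = 400 kN.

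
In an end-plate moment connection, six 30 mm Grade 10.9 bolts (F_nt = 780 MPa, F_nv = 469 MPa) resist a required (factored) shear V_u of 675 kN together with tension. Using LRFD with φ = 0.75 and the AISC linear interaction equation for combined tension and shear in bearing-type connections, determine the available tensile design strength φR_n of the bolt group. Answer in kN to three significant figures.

2100 kN

A_b = π·30²/4 = 706.9 mm²; f_rv = 675 × 1000 / (6 × 706.9) = 159.2 MPa.
F'_nt = 1.3 F_nt − (F_nt / φF_nv) f_rv = 1.3·780 − (780/(0.75·469))·159.2 = 661.1 MPa, capped at F_nt → F'_nt = 661.1 MPa.
R_n = F'_nt · A_b · n = 661.1 × 706.9 × 6 / 1000 = 2804 kN.
Design strength φR_n = 0.75 × 2804 = 2100 kN.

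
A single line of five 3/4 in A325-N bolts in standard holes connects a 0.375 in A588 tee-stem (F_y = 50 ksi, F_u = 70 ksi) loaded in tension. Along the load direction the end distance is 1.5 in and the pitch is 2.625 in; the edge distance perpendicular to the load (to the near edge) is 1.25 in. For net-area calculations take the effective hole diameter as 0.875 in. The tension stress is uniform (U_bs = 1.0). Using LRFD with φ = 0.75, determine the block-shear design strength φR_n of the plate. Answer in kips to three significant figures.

111 kips

Shear plane L_v = 1.5 + 4·2.625 = 12 in; A_gv = 12 × 0.375 = 4.5 in².
A_nv = (12 − 4.5·0.875) × 0.375 = 3.023 in².
A_nt = (1.25 − 0.5·0.875) × 0.375 = 0.3047 in².
0.6 F_u A_nv = 127 kips; 0.6 F_y A_gv = 135 kips → shear rupture governs the shear term.
R_n = 127 + 1.0 × 70 × 0.3047 = 148.3 kips.
Design strength φR_n = 0.75 × 148.3 = 111 kips.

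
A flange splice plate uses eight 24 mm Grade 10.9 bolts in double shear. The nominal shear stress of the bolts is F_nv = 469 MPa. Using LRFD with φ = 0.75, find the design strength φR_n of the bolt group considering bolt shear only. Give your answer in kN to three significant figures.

2550 kN

A_b = π × 24² / 4 = 452.4 mm².
R_n = F_nv · A_b · n · n_s = 469 × 452.4 × 8 × 2 / 1000 = 3395 kN.
Design strength φR_n = 0.75 × 3395 = 2550 kN.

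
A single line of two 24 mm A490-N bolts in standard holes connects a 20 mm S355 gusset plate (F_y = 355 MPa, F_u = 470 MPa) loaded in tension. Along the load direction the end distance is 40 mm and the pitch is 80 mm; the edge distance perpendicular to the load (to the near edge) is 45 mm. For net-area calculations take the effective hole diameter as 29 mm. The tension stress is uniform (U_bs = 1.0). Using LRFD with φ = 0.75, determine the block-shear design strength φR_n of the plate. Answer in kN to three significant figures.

Shear plane L_v = 40 + 1·80 = 120 mm; A_gv = 120 × 20 = 2400 mm².
A_nv = (120 − 1.5·29) × 20 = 1530 mm².
A_nt = (45 − 0.5·29) × 20 = 610 mm².
0.6 F_u A_nv = 431.5 kN; 0.6 F_y A_gv = 511.2 kN → shear rupture governs the shear term.
R_n = 431.5 + 1.0 × 470 × 610 / 1000 = 718.2 kN.
Design strength φR_n = 0.75 × 718.2 = 539 kN.

539 kN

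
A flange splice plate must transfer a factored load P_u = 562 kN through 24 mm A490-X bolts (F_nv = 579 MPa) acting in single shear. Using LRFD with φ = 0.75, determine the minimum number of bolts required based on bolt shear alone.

A_b = π·24²/4 = 452.4 mm².
Per-bolt design strength φR_n = 0.75 × 579 × 452.4 × 1 / 1000 = 196.5 kN.
n ≥ 562 / 196.5 = 2.861 → use 3 bolts.

3 bolts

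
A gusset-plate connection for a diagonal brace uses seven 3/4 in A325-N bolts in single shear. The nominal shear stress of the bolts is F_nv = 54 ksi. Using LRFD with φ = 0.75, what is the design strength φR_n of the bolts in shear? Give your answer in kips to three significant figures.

125 kips

A_b = π × 0.75² / 4 = 0.4418 in².
R_n = F_nv · A_b · n · n_s = 54 × 0.4418 × 7 × 1 = 167 kips.
Design strength φR_n = 0.75 × 167 = 125 kips.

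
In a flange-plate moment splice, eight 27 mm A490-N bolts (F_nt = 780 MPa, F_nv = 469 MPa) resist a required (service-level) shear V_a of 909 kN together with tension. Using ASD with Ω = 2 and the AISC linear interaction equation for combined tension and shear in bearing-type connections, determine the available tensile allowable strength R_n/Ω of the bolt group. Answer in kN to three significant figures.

A_b = π·27²/4 = 572.6 mm²; f_rv = 909 × 1000 / (8 × 572.6) = 198.5 MPa.
F'_nt = 1.3 F_nt − (Ω F_nt / F_nv) f_rv = 1.3·780 − (2·780/469)·198.5 = 353.9 MPa, capped at F_nt → F'_nt = 353.9 MPa.
R_n = F'_nt · A_b · n = 353.9 × 572.6 × 8 / 1000 = 1621 kN.
Allowable strength R_n/Ω = 1621 / 2 = 811 kN.

811 kN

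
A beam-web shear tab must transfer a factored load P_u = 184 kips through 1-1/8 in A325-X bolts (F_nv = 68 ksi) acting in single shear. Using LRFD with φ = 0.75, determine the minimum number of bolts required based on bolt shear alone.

A_b = π·1.125²/4 = 0.994 in².
Per-bolt design strength φR_n = 0.75 × 68 × 0.994 × 1 = 50.69 kips.
n ≥ 184 / 50.69 = 3.63 → use 4 bolts.

4 bolts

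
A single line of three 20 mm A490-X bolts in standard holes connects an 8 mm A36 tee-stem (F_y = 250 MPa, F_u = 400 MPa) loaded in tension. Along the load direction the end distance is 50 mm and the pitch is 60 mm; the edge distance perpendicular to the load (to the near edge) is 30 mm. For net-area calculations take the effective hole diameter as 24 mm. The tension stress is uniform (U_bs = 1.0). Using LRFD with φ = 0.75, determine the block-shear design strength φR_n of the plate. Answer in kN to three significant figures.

Shear plane L_v = 50 + 2·60 = 170 mm; A_gv = 170 × 8 = 1360 mm².
A_nv = (170 − 2.5·24) × 8 = 880 mm².
A_nt = (30 − 0.5·24) × 8 = 144 mm².
0.6 F_u A_nv = 211.2 kN; 0.6 F_y A_gv = 204 kN → shear yielding governs the shear term.
R_n = 204 + 1.0 × 400 × 144 / 1000 = 261.6 kN.
Design strength φR_n = 0.75 × 261.6 = 196 kN.

196 kN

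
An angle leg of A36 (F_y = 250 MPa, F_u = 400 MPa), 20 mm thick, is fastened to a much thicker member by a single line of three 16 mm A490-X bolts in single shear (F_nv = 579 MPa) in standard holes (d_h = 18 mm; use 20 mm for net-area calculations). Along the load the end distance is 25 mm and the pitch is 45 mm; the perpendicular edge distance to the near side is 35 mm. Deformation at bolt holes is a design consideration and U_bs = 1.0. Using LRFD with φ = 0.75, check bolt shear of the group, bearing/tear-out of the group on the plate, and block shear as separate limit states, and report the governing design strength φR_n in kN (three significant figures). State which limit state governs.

Bolt shear: A_b = π·16²/4 = 201.1 mm²; R_n = 579 × 201.1 × 3 × 1 / 1000 = 349.2 kN → 0.75 × 349.2 = 262 kN.
Bearing: edge l_c = 16, r_n = 153.6 kN; interior l_c = 27, r_n = 259.2 kN; R_n = 153.6 + 2·259.2 = 672 kN → 504 kN.
Block shear: A_gv = 2300, A_nv = 1300, A_nt = 500 mm²; R_n = min(0.6F_uA_nv, 0.6F_yA_gv) + U_bs·F_u·A_nt = 512 kN → 384 kN.
Bolt shear governs: 262 kN.

262 kN (bolt shear governs)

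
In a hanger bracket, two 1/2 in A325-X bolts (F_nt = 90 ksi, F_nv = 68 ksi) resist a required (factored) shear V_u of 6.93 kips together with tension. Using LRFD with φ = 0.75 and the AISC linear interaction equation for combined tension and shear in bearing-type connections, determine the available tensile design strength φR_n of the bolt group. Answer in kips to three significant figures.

A_b = π·0.5²/4 = 0.1963 in²; f_rv = 6.93 / (2 × 0.1963) = 17.65 ksi.
F'_nt = 1.3 F_nt − (F_nt / φF_nv) f_rv = 1.3·90 − (90/(0.75·68))·17.65 = 85.86 ksi, capped at F_nt → F'_nt = 85.86 ksi.
R_n = F'_nt · A_b · n = 85.86 × 0.1963 × 2 = 33.72 kips.
Design strength φR_n = 0.75 × 33.72 = 25.3 kips.

25.3 kips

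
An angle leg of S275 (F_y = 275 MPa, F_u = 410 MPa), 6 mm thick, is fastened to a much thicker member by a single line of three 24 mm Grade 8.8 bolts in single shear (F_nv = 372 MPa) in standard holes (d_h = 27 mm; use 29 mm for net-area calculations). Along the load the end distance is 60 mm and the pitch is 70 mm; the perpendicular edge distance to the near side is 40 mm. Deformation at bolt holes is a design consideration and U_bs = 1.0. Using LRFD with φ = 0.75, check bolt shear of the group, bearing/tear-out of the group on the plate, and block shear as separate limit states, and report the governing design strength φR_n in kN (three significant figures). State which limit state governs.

188 kN (block shear governs)

Bolt shear: A_b = π·24²/4 = 452.4 mm²; R_n = 372 × 452.4 × 3 × 1 / 1000 = 504.9 kN → 0.75 × 504.9 = 379 kN.
Bearing: edge l_c = 46.5, r_n = 137.3 kN; interior l_c = 43, r_n = 126.9 kN; R_n = 137.3 + 2·126.9 = 391.1 kN → 293 kN.
Block shear: A_gv = 1200, A_nv = 765, A_nt = 153 mm²; R_n = min(0.6F_uA_nv, 0.6F_yA_gv) + U_bs·F_u·A_nt = 250.9 kN → 188 kN.
Block shear governs: 188 kN.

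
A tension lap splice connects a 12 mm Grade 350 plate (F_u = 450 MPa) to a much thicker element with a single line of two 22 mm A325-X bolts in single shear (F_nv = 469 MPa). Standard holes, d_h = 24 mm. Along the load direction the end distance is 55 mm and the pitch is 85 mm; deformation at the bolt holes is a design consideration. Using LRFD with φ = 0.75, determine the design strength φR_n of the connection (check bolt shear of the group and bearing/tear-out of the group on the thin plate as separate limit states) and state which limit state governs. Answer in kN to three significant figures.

267 kN (bolt shear governs)

Bolt shear: A_b = π·22²/4 = 380.1 mm²; R_n = 469 × 380.1 × 2 × 1 / 1000 = 356.6 kN → 0.75 × 356.6 = 267 kN.
Bearing (1.2 l_c t F_u ≤ 2.4 d t F_u): upper limit = 2.4·22·12·450 / 1000 = 285.1 kN.
  Edge l_c = 55 − 24/2 = 43 → r_n = 278.6 kN; interior l_c = 85 − 24 = 61 → r_n = 285.1 kN.
  R_n,bearing = 1·278.6 + 1·285.1 = 563.8 kN → 0.75 × 563.8 = 423 kN.
Bolt shear governs: 267 kN.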